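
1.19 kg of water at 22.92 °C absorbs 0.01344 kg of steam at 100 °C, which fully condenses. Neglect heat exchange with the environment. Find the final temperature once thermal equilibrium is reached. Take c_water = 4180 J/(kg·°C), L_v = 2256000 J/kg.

T_f ≈ 29.8 °C

Heat gained plus heat lost sum to zero:
condense steam: −0.01344·2256000 = −30321; condensed water 100 °C→T: 56.18(T − 100); water warms: 1.19·4180·(T − 22.92) = 4974.2(T − 22.92)
5030.4 T = 30321 + 5617.9 + 114009 = 149947
T ≈ 29.81 °C — below 100 °C, confirming all the steam condensed.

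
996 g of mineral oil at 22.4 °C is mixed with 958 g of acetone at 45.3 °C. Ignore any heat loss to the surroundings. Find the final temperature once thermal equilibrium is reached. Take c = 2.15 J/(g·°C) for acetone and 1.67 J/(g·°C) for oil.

T_f is the heat-capacity-weighted average of the initial temperatures:
T_f = (2059.7×45.3 + 1663.3×22.4) / (2059.7 + 1663.3)
    = 130563 / 3723 ≈ 35.07 °C

T_f ≈ 35.1 °C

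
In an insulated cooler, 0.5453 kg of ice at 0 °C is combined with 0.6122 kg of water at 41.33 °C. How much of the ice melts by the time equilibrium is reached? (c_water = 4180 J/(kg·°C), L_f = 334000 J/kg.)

Water can give up m c ΔT = 0.6122×4180×41.33 = 105763 J before reaching 0 °C.
To melt every bit of ice: 0.5453×334000 = 182130 J.
105763 J < 182130 J, so only part of the ice melts and the system sits at 0 °C.
m_melt = 105763 / L_f = 0.3167 kg.

m_melted ≈ 0.317 kg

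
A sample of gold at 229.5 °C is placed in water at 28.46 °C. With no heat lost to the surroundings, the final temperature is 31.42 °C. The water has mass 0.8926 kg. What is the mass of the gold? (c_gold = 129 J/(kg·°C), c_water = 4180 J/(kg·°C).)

Taking heat into each body as positive, Σ m c ΔT = 0:
m×129×(31.42 − 229.5) + 0.8926×4180×(31.42 − 28.46) = 0
-25552 m = -11044
m = -11044/-25552 ≈ 0.4322 kg

m ≈ 0.432 kg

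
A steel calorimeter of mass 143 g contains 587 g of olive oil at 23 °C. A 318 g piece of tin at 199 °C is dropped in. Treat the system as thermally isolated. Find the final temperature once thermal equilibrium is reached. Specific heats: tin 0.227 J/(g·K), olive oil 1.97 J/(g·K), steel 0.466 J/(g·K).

Setting the total heat transfer to zero:
318·0.227·(T − 199) + 587·1.97·(T − 23) + 143·0.466·(T − 23) = 0
(72.19 + 1156.4 + 66.64) T = 72.19·199 + 1156.4·23 + 66.64·23
T = 42495/1295.2 ≈ 32.81 °C

T_f ≈ 32.8 °C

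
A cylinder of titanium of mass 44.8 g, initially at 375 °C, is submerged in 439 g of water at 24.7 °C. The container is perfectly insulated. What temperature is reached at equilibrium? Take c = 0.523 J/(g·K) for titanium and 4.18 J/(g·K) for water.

T_f ≈ 29.1 °C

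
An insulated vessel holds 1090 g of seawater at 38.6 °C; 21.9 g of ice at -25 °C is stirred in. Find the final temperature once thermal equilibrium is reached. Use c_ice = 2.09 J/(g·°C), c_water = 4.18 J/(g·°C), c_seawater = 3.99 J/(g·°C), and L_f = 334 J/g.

T_f ≈ 35.9 °C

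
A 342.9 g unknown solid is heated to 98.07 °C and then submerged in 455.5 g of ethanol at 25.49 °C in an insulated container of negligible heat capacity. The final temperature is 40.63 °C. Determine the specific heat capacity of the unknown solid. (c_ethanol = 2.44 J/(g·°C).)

Let T be the final temperature. ΣQ_i = 0:
342.9·c·(40.63 − 98.07) + 455.5·2.44·(40.63 − 25.49) = 0
-19696 c = -16827
c = -16827/-19696 ≈ 0.8543 J/(g·°C)

c ≈ 0.854 J/(g·°C)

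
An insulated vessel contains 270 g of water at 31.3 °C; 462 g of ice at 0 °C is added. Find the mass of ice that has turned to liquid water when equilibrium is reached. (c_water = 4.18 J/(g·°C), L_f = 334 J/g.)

Cooling the water to 0 °C releases 270·4.18·31.3 = 35325 J.
Melting all 462 g of ice would need 462·334 = 154308 J.
35325 J < 154308 J, so only part of the ice melts and the system sits at 0 °C.
m_melt = 35325 / L_f = 105.8 g.

m_melted ≈ 106 g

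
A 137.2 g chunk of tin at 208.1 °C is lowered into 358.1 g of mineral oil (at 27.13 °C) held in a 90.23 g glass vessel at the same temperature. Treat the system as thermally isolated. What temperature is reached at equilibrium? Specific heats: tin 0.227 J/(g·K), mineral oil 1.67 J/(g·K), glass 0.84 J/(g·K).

T_f ≈ 35.1 °C

Net heat exchanged in the isolated system is zero:
137.2*0.227*(T − 208.1) + 358.1*1.67*(T − 27.13) + 90.23*0.84*(T − 27.13) = 0
704.96 T = 24762
T = 24762/704.96 ≈ 35.13 °C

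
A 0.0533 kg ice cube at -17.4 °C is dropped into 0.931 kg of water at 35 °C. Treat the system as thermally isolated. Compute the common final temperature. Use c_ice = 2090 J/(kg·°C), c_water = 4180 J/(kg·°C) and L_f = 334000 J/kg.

T_f ≈ 28.3 °C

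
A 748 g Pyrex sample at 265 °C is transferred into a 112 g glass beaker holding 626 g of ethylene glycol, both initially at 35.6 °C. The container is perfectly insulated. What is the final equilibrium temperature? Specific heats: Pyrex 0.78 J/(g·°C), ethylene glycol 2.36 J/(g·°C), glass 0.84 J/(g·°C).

T_f ≈ 97.7 °C

T_f = Σ m_i c_i T_i / Σ m_i c_i:
T_f = (583.44·265 + 1477.4·35.6 + 94.08·35.6) / (583.44 + 1477.4 + 94.08)
    = 210555 / 2154.9 ≈ 97.71 °C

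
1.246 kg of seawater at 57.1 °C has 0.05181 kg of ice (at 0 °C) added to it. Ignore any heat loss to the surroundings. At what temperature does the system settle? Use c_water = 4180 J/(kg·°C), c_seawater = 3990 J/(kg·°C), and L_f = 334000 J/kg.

T_f ≈ 51.4 °C

Heat gained plus heat lost sum to zero:
latent heat to melt: 0.05181×334000 = 17305; meltwater 0→T: 0.05181×4180×T = 216.57 T; seawater cools: 1.246×3990×(T − 57.1) = 4971.5(T − 57.1)
5188.1 T = 283875 − 17305 = 266570
T ≈ 51.38 °C. Since T > 0 °C, the all-ice-melts assumption holds.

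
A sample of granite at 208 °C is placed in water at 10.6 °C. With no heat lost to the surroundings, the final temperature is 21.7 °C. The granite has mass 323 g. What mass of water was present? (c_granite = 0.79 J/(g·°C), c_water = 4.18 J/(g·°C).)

Heat gained plus heat lost sum to zero:
323·0.79·(21.7 − 208) + m·4.18·(21.7 − 10.6) = 0
46.4 m = 47538
m = 47538/46.4 ≈ 1025 g

m ≈ 1020 g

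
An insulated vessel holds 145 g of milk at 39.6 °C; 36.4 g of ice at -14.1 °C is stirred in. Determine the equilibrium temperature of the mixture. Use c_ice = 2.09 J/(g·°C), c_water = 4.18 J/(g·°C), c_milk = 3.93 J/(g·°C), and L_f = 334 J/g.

T_f ≈ 12.9 °C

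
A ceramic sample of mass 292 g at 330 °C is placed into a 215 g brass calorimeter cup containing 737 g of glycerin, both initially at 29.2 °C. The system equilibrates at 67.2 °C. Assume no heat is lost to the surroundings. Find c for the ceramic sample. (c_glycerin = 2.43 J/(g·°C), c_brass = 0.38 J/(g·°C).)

c ≈ 0.927 J/(g·°C)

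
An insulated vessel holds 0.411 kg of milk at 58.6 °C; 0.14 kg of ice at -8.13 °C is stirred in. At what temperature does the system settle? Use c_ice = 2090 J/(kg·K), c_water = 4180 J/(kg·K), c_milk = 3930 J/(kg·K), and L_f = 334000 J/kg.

T_f ≈ 20.7 °C

Let T be the final temperature. ΣQ_i = 0:
ice -8.13→0 °C: 0.14×2090×8.13 = 2378.8
  fusion: m_ice L_f = 0.14×334000 = 46760
  meltwater 0→T: 0.14×4180×T = 585.2 T
  milk cools: 0.411×3930×(T − 58.6) = 1615.2(T − 58.6)
2200.4 T = 94652 − 49139 = 45514
T ≈ 20.68 °C. Since T > 0 °C, the all-ice-melts assumption holds.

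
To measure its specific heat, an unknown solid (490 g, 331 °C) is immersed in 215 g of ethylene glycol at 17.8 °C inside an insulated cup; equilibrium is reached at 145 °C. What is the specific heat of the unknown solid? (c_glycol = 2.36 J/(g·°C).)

Energy conservation, ΣQ = 0:
490·c·(145 − 331) + 215·2.36·(145 − 17.8) = 0
-91140 c = -64541
c = -64541/-91140 ≈ 0.7082 J/(g·°C)

c ≈ 0.708 J/(g·°C)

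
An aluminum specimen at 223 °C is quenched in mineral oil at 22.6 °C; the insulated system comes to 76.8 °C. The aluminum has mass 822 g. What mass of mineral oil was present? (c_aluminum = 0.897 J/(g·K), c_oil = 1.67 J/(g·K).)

m ≈ 1190 g

|Q_aluminum| = |Q_oil|:
822·0.897·(223 − 76.8) = m·1.67·(76.8 − 22.6)
90.51 m = 107798  ⇒  m ≈ 1191 g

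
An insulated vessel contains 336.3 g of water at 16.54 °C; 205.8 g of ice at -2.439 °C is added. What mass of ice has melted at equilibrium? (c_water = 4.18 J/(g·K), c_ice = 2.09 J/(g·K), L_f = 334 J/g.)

Heat available from the water dropping to 0 °C: 336.3×4.18×16.54 = 23251 J.
Warming the ice to 0 °C takes 205.8×2.09×2.439 = 1049.1 J, leaving 22202 J for melting.
Fully melting the ice requires m_ice L_f = 205.8×334 = 68737 J.
Since 22202 < 68737 J, not all the ice melts; equilibrium is at 0 °C.
m_melted×334 = 22202  ⇒  m_melted ≈ 66.47 g.

m_melted ≈ 66.5 g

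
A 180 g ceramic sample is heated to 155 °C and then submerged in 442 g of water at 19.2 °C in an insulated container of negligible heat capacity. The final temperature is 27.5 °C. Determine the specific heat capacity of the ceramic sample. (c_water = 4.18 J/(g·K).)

c ≈ 0.668 J/(g·K)

Heat lost by the ceramic sample = heat gained by the water:
180×c×(155 − 27.5) = 442×4.18×(27.5 − 19.2)
22950 c = 15335  ⇒  c ≈ 0.6682 J/(g·K)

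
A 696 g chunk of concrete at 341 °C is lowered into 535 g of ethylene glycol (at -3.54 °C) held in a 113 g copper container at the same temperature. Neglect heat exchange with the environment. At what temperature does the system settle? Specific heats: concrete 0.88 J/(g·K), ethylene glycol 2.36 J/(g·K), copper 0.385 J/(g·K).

T_f is the heat-capacity-weighted average of the initial temperatures:
T_f = (612.48·341 + 1262.6·(-3.54) + 43.51·(-3.54)) / (612.48 + 1262.6 + 43.51)
    = 204232 / 1918.6 ≈ 106.45 °C

T_f ≈ 106.4 °C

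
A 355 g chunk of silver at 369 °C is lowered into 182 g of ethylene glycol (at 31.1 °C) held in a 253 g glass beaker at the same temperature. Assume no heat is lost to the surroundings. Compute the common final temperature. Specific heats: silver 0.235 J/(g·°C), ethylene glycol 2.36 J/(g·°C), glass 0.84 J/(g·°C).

T_f = Σ m_i c_i T_i / Σ m_i c_i:
T_f = (83.42×369 + 429.52×31.1 + 212.52×31.1) / (83.42 + 429.52 + 212.52)
    = 50751 / 725.46 ≈ 69.96 °C

T_f ≈ 70.0 °C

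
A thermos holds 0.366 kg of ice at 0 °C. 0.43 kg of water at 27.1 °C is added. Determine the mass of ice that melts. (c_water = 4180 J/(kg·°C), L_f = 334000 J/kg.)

Heat available from the water dropping to 0 °C: 0.43·4180·27.1 = 48710 J.
Melting all 0.366 kg of ice would need 0.366·334000 = 122244 J.
48710 J < 122244 J, so only part of the ice melts and the system sits at 0 °C.
m_melted·334000 = 48710  ⇒  m_melted ≈ 0.1458 kg.

m_melted ≈ 0.146 kg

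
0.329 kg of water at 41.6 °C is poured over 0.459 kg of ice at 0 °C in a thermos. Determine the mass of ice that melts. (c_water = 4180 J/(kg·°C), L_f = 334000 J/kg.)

Cooling the water to 0 °C releases 0.329×4180×41.6 = 57209 J.
Melting all 0.459 kg of ice would need 0.459×334000 = 153306 J.
57209 J < 153306 J, so only part of the ice melts and the system sits at 0 °C.
m_melted×334000 = 57209  ⇒  m_melted ≈ 0.1713 kg.

m_melted ≈ 0.171 kg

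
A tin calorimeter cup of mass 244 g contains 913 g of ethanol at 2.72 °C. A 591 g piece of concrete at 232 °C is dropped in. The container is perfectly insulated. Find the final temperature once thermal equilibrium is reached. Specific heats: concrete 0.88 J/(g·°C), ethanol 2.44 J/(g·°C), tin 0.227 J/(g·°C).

Net heat exchanged in the isolated system is zero:
591×0.88×(T − 232) + 913×2.44×(T − 2.72) + 244×0.227×(T − 2.72) = 0
520.08(T − 232) + 2227.7(T − 2.72) + 55.39(T − 2.72) = 0
(520.08 + 2227.7 + 55.39) T = 520.08×232 + 2227.7×2.72 + 55.39×2.72
T = 126869/2803.2 ≈ 45.26 °C

T_f ≈ 45.3 °C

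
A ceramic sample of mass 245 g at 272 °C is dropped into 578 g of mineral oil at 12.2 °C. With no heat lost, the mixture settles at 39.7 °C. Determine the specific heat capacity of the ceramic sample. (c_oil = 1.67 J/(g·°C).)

Heat lost by the ceramic sample = heat gained by the oil:
245×c×(272 − 39.7) = 578×1.67×(39.7 − 12.2)
56914 c = 26545  ⇒  c ≈ 0.4664 J/(g·°C)

c ≈ 0.466 J/(g·°C)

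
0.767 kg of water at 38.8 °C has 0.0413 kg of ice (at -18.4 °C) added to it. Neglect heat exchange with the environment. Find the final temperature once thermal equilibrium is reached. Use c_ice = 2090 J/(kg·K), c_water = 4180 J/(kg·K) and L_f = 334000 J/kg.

T_f ≈ 32.3 °C

Setting the total heat transfer to zero:
ice -18.4→0 °C: 0.0413·2090·18.4 = 1588.2; melt ice: 0.0413·334000 = 13794; warm the meltwater: 172.63 T; water: 3206.1(T − 38.8)
3378.7 T = 124395 − 15382 = 109013
T ≈ 32.26 °C — above 0 °C, consistent with complete melting.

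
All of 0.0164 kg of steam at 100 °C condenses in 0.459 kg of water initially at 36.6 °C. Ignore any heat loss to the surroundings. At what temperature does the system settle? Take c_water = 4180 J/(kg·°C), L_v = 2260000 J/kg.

T_f ≈ 57.4 °C

Let T be the final temperature. ΣQ_i = 0:
condense steam: −0.0164×2260000 = −37064
  condensed water 100 °C→T: 68.55(T − 100)
  water warms: 0.459×4180×(T − 36.6) = 1918.6(T − 36.6)
1987.2 T = 37064 + 6855.2 + 70221 = 114141
T ≈ 57.44 °C — below 100 °C, confirming all the steam condensed.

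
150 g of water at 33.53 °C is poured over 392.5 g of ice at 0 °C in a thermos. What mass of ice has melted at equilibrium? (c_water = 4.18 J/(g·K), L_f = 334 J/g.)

Cooling the water to 0 °C releases 150×4.18×33.53 = 21023 J.
To melt every bit of ice: 392.5×334 = 131095 J.
Since 21023 < 131095 J, not all the ice melts; equilibrium is at 0 °C.
Mass melted = 21023/334 ≈ 62.94 g.

m_melted ≈ 62.9 g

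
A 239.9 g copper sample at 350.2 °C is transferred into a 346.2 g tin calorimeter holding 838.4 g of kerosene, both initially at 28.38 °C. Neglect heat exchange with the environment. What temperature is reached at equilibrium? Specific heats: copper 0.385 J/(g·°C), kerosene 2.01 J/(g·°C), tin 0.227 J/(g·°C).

T_f ≈ 44.4 °C

Conservation of energy gives ΣQ = 0:
239.9·0.385·(T − 350.2) + 838.4·2.01·(T − 28.38) + 346.2·0.227·(T − 28.38) = 0
92.36(T − 350.2) + 1685.2(T − 28.38) + 78.59(T − 28.38) = 0
(92.36 + 1685.2 + 78.59) T = 92.36·350.2 + 1685.2·28.38 + 78.59·28.38
T = 82401 / 1856.1 = 44.4 °C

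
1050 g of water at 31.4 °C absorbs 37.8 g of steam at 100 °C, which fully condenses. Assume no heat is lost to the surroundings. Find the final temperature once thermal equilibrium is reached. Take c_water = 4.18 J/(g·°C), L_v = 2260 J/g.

T_f ≈ 52.6 °C

Energy balance with sensible and latent terms:
steam→water at 100 °C releases m L_v = 37.8·2260 = 85428
  condensed water 100 °C→T: 158(T − 100)
  original water: 4389(T − 31.4)
4547 T = 85428 + 15800 + 137815 = 239043
T ≈ 52.57 °C (< 100 °C, so full condensation is consistent).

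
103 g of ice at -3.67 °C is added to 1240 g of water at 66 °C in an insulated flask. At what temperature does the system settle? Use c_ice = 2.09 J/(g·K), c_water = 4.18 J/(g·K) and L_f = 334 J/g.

Setting the total heat transfer to zero:
ice -3.67→0 °C: 103·2.09·3.67 = 790.04
  latent heat to melt: 103·334 = 34402
  meltwater 0→T: 103·4.18·T = 430.54 T
  water: 5183.2(T − 66)
5613.7 T = 342091 − 35192 = 306899
T ≈ 54.67 °C — above 0 °C, consistent with complete melting.

T_f ≈ 54.7 °C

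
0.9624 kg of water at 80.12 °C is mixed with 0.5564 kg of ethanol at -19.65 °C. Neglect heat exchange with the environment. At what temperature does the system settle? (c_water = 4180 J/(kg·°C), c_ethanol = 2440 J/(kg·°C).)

T_f ≈ 54.9 °C

Set heat shed by the hot body equal to heat absorbed by the cold body:
0.9624*4180*(80.12 − T) = 0.5564*2440*(T − (-19.65))
4022.8(80.12 − T) = 1357.6(T − (-19.65))
5380.4 T = 295632  ⇒  T ≈ 54.95 °C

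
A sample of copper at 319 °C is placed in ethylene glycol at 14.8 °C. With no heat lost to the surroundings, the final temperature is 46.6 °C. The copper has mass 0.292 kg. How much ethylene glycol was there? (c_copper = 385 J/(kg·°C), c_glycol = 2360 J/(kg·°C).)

Heat gained plus heat lost sum to zero:
0.292×385×(46.6 − 319) + m×2360×(46.6 − 14.8) = 0
75048 m = 30623
m = 30623/75048 ≈ 0.408 kg

m ≈ 0.408 kg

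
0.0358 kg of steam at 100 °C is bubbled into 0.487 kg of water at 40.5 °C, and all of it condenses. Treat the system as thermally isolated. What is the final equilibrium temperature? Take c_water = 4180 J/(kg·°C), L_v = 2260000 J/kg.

Heat gained plus heat lost sum to zero:
steam→water at 100 °C releases m L_v = 0.0358·2260000 = 80908; condensate cools 100→T: 0.0358·4180·(T − 100) = 149.64(T − 100); water warms: 0.487·4180·(T − 40.5) = 2035.7(T − 40.5)
2185.3 T = 80908 + 14964 + 82444 = 178317
T ≈ 81.60 °C (< 100 °C, so full condensation is consistent).

T_f ≈ 81.6 °C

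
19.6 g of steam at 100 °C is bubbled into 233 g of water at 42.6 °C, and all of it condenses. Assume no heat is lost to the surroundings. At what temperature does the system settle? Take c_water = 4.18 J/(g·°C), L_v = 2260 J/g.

Conservation of energy gives ΣQ = 0:
condense steam: −19.6×2260 = −44296; condensed water 100 °C→T: 81.93(T − 100); water warms: 233×4.18×(T − 42.6) = 973.94(T − 42.6)
1055.9 T = 44296 + 8192.8 + 41490 = 93979
T ≈ 89.01 °C — below 100 °C, confirming all the steam condensed.

T_f ≈ 89.0 °C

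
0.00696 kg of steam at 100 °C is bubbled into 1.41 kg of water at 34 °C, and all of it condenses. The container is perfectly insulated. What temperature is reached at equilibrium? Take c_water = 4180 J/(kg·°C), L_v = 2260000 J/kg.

Heat gained plus heat lost sum to zero:
condense steam: −0.00696·2260000 = −15730; condensed water 100 °C→T: 29.09(T − 100); original water: 5893.8(T − 34)
5922.9 T = 15730 + 2909.3 + 200389 = 219028
T ≈ 36.98 °C (< 100 °C, so full condensation is consistent).

T_f ≈ 37.0 °C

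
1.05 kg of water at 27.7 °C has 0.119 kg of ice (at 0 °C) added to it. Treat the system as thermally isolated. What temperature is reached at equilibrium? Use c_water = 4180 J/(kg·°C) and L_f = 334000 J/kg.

Setting the total heat transfer to zero:
fusion: m_ice L_f = 0.119·334000 = 39746
  meltwater 0→T: 0.119·4180·T = 497.42 T
  water: 4389(T − 27.7)
4886.4 T = 121575 − 39746 = 81829
T ≈ 16.75 °C. Since T > 0 °C, the all-ice-melts assumption holds.

T_f ≈ 16.7 °C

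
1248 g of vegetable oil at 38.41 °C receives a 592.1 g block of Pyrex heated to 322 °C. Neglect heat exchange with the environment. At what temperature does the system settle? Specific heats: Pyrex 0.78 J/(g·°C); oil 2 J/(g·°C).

Energy conservation, ΣQ = 0:
592.1*0.78*(T − 322) + 1248*2*(T − 38.41) = 0
461.84(T − 322) + 2496(T − 38.41) = 0
(461.84 + 2496) T = 461.84*322 + 2496*38.41
T = 244583 / 2957.8 = 82.7 °C

T_f ≈ 82.7 °C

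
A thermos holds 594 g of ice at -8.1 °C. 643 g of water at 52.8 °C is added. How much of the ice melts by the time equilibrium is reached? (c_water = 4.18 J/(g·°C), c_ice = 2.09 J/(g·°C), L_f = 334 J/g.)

m_melted ≈ 395 g

Heat available from the water dropping to 0 °C: 643·4.18·52.8 = 141913 J.
Of that, 594·2.09·8.1 = 10056 J goes to bring the ice to 0 °C, leaving 131857 J.
Fully melting the ice requires m_ice L_f = 594·334 = 198396 J.
That's not enough to melt it all — equilibrium is at 0 °C with ice remaining.
Mass melted = 131857/334 ≈ 394.8 g.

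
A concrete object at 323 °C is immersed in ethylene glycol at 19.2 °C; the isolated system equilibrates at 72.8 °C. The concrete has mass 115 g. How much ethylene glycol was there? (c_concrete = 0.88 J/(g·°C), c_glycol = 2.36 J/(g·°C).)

m ≈ 200 g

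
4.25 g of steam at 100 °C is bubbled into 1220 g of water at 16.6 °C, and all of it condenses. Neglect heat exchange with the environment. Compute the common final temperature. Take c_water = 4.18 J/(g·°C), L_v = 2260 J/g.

T_f ≈ 18.8 °C

Energy balance with sensible and latent terms:
steam→water at 100 °C releases m L_v = 4.25×2260 = 9605; condensate cools 100→T: 4.25×4.18×(T − 100) = 17.77(T − 100); water warms: 1220×4.18×(T − 16.6) = 5099.6(T − 16.6)
5117.4 T = 9605 + 1776.5 + 84653 = 96035
T ≈ 18.77 °C, under the boiling point, so the assumption holds.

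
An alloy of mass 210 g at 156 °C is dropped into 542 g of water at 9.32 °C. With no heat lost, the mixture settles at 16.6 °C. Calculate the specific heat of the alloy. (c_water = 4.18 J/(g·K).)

c ≈ 0.563 J/(g·K)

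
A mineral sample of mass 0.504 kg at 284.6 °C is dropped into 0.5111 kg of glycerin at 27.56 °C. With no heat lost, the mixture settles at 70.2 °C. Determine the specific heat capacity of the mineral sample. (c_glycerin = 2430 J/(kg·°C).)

m_s c (T_s − T_f) = m_glycerin c_glycerin (T_f − T_0):
0.504×c×(284.6 − 70.2) = 0.5111×2430×(70.2 − 27.56)
108.06 c = 52958  ⇒  c ≈ 490.1 J/(kg·°C)

c ≈ 490 J/(kg·°C)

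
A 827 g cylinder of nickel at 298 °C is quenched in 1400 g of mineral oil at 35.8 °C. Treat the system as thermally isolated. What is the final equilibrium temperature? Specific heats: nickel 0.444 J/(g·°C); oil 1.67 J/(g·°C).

Set heat shed by the hot body equal to heat absorbed by the cold body:
827×0.444×(298 − T) = 1400×1.67×(T − 35.8)
367.19(298 − T) = 2338(T − 35.8)
2705.2 T = 193122  ⇒  T ≈ 71.39 °C

T_f ≈ 71.4 °C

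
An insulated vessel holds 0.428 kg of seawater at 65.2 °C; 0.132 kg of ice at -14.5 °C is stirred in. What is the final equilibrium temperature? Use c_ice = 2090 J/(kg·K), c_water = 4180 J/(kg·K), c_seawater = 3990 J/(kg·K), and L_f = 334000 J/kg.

Energy balance with sensible and latent terms:
ice -14.5→0 °C: 0.132·2090·14.5 = 4000.3; latent heat to melt: 0.132·334000 = 44088; warm the meltwater: 551.76 T; seawater: 1707.7(T − 65.2)
2259.5 T = 111343 − 48088 = 63255
T ≈ 28.00 °C — above 0 °C, consistent with complete melting.

T_f ≈ 28.0 °C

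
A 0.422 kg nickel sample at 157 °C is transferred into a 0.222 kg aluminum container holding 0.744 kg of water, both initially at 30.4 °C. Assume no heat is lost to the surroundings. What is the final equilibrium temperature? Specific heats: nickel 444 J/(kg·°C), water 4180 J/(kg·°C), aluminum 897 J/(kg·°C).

T_f ≈ 37.2 °C

T_f = Σ m_i c_i T_i / Σ m_i c_i:
T_f = (187.37×157 + 3109.9×30.4 + 199.13×30.4) / (187.37 + 3109.9 + 199.13)
    = 130012 / 3496.4 ≈ 37.18 °C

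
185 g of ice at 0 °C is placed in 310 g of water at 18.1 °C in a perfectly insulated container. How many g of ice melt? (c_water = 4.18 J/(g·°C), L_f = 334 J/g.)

m_melted ≈ 70.2 g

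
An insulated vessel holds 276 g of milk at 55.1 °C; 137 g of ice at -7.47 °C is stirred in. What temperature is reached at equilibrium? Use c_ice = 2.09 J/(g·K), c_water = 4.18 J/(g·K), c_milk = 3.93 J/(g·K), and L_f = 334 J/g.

Setting the total heat transfer to zero:
ice -7.47→0 °C: 137×2.09×7.47 = 2138.9
  latent heat to melt: 137×334 = 45758
  meltwater 0→T: 137×4.18×T = 572.66 T
  milk cools: 276×3.93×(T − 55.1) = 1084.7(T − 55.1)
1657.3 T = 59766 − 47897 = 11869
T ≈ 7.16 °C (positive, so assuming full melt was valid).

T_f ≈ 7.2 °C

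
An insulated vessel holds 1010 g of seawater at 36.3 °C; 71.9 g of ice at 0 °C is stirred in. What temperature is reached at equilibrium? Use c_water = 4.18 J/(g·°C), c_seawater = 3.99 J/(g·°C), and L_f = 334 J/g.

T_f ≈ 28.2 °C

Taking heat into each body as positive, Σ m c ΔT = 0:
fusion: m_ice L_f = 71.9·334 = 24015; warm the meltwater: 300.54 T; seawater cools: 1010·3.99·(T − 36.3) = 4029.9(T − 36.3)
4330.4 T = 146285 − 24015 = 122271
T ≈ 28.24 °C — above 0 °C, consistent with complete melting.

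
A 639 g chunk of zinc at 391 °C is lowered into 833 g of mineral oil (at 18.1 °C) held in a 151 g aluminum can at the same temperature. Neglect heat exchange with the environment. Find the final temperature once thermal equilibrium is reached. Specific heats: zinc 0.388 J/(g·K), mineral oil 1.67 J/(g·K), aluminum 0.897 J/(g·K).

T_f ≈ 70.2 °C

Setting the total heat transfer to zero:
639×0.388×(T − 391) + 833×1.67×(T − 18.1) + 151×0.897×(T − 18.1) = 0
247.93(T − 391) + 1391.1(T − 18.1) + 135.45(T − 18.1) = 0
1774.5 T = 124572
T = 124572 / 1774.5 = 70.2 °C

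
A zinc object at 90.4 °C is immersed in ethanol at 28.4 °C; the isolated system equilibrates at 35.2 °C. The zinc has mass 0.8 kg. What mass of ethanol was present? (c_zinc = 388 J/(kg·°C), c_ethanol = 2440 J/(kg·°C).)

m ≈ 1.03 kg

Heat gained plus heat lost sum to zero:
0.8×388×(35.2 − 90.4) + m×2440×(35.2 − 28.4) = 0
16592 m = 17134
m = 17134/16592 ≈ 1.033 kg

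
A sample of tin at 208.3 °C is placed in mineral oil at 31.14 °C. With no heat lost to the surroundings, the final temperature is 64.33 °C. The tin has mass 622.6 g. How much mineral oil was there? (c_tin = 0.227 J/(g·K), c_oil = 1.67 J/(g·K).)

m ≈ 367 g

Net heat exchanged in the isolated system is zero:
622.6×0.227×(64.33 − 208.3) + m×1.67×(64.33 − 31.14) = 0
55.43 m = 20347
m = 20347/55.43 ≈ 367.1 g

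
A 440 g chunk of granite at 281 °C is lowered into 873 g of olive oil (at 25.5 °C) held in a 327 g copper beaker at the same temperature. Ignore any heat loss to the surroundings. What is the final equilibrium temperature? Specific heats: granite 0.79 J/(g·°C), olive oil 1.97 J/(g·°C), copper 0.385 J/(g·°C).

T_f ≈ 66.0 °C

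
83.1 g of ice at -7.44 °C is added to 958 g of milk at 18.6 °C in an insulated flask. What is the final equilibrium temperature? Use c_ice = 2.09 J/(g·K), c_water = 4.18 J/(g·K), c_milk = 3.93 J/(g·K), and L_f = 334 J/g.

T_f ≈ 10.0 °C

Sum of m c ΔT and latent-heat terms is zero:
warm ice to 0 °C: 83.1×2.09×(0 − (-7.44)) = 1292.2
  melt ice: 83.1×334 = 27755
  warm the meltwater: 347.36 T
  milk: 3764.9(T − 18.6)
4112.3 T = 70028 − 29048 = 40980
T ≈ 9.97 °C. Since T > 0 °C, the all-ice-melts assumption holds.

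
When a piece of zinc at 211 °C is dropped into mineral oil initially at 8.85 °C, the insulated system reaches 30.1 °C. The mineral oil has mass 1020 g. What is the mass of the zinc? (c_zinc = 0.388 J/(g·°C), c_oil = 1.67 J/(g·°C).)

Let T be the final temperature. ΣQ_i = 0:
m×0.388×(30.1 − 211) + 1020×1.67×(30.1 − 8.85) = 0
-70.19 m = -36197
m = -36197/-70.19 ≈ 515.7 g

m ≈ 516 g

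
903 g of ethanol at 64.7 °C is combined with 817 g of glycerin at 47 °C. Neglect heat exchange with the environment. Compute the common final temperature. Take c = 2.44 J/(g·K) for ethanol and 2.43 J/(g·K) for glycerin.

T_f ≈ 56.3 °C

Heat lost by the ethanol equals heat gained by the glycerin:
903×2.44×(64.7 − T) = 817×2.43×(T − 47)
2203.3(64.7 − T) = 1985.3(T − 47)
4188.6 T = 235864  ⇒  T ≈ 56.31 °C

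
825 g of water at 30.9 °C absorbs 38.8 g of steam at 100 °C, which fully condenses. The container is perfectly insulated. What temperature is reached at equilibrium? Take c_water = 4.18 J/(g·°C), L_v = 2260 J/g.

Taking heat into each body as positive, Σ m c ΔT = 0:
condense steam: −38.8×2260 = −87688; condensate cools 100→T: 38.8×4.18×(T − 100) = 162.18(T − 100); water warms: 825×4.18×(T − 30.9) = 3448.5(T − 30.9)
3610.7 T = 87688 + 16218 + 106559 = 210465
T ≈ 58.29 °C — below 100 °C, confirming all the steam condensed.

T_f ≈ 58.3 °C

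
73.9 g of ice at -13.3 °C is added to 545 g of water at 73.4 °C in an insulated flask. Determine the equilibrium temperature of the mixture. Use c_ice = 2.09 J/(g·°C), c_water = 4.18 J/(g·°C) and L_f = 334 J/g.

T_f ≈ 54.3 °C

Setting the total heat transfer to zero:
ice -13.3→0 °C: 73.9·2.09·13.3 = 2054.2
  melt ice: 73.9·334 = 24683
  meltwater 0→T: 73.9·4.18·T = 308.9 T
  water cools: 545·4.18·(T − 73.4) = 2278.1(T − 73.4)
2587 T = 167213 − 26737 = 140476
T ≈ 54.30 °C. Since T > 0 °C, the all-ice-melts assumption holds.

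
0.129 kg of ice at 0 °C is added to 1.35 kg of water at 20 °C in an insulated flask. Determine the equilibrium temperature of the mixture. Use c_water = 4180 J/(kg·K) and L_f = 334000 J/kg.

T_f ≈ 11.3 °C

Let T be the final temperature. ΣQ_i = 0:
melt ice: 0.129·334000 = 43086
  warm the meltwater: 539.22 T
  water cools: 1.35·4180·(T − 20) = 5643(T − 20)
6182.2 T = 112860 − 43086 = 69774
T ≈ 11.29 °C. Since T > 0 °C, the all-ice-melts assumption holds.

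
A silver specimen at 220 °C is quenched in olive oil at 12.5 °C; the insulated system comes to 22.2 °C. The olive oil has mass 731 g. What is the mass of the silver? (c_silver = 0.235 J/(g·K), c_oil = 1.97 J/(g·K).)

Conservation of energy gives ΣQ = 0:
m×0.235×(22.2 − 220) + 731×1.97×(22.2 − 12.5) = 0
-46.48 m = -13969
m = -13969/-46.48 ≈ 300.5 g

m ≈ 301 g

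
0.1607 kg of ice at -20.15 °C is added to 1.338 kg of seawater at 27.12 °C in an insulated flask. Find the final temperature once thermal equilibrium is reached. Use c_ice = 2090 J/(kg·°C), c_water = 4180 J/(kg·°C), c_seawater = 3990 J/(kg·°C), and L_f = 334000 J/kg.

T_f ≈ 14.0 °C

Setting the total heat transfer to zero:
warm ice to 0 °C: 0.1607×2090×(0 − (-20.15)) = 6767.6; melt ice: 0.1607×334000 = 53674; warm the meltwater: 671.73 T; seawater: 5338.6(T − 27.12)
6010.3 T = 144783 − 60441 = 84342
T ≈ 14.03 °C. Since T > 0 °C, the all-ice-melts assumption holds.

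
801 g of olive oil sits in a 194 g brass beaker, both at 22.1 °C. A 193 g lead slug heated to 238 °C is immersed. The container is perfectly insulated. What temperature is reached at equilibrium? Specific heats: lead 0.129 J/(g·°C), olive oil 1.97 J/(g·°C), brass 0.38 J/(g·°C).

Conservation of energy gives ΣQ = 0:
193*0.129*(T − 238) + 801*1.97*(T − 22.1) + 194*0.38*(T − 22.1) = 0
24.9(T − 238) + 1578(T − 22.1) + 73.72(T − 22.1) = 0
1676.6 T = 42428
T = 42428/1676.6 ≈ 25.31 °C

T_f ≈ 25.3 °C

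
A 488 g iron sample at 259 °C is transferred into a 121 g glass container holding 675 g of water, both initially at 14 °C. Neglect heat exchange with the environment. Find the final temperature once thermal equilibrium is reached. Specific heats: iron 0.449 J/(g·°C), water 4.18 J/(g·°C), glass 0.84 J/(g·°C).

T_f ≈ 31.1 °C

Energy conservation, ΣQ = 0:
488×0.449×(T − 259) + 675×4.18×(T − 14) + 121×0.84×(T − 14) = 0
(219.11 + 2821.5 + 101.64) T = 219.11×259 + 2821.5×14 + 101.64×14
T = 97674/3142.3 ≈ 31.08 °C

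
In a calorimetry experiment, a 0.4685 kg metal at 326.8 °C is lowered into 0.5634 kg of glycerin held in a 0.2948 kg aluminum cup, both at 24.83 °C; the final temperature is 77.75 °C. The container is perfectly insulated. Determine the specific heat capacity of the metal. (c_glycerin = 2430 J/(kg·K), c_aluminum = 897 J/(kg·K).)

Conservation of energy gives ΣQ = 0:
0.4685×c×(77.75 − 326.8) + 0.5634×2430×(77.75 − 24.83) + 0.2948×897×(77.75 − 24.83) = 0
-116.68 c = -86445
c = -86445/-116.68 ≈ 740.9 J/(kg·K)

c ≈ 741 J/(kg·K)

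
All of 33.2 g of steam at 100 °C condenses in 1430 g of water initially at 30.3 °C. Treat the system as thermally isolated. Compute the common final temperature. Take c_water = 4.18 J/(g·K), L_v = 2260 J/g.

T_f ≈ 44.1 °C

Energy balance with sensible and latent terms:
condense steam: −33.2·2260 = −75032
  condensate cools 100→T: 33.2·4.18·(T − 100) = 138.78(T − 100)
  original water: 5977.4(T − 30.3)
6116.2 T = 75032 + 13878 + 181115 = 270025
T ≈ 44.15 °C, under the boiling point, so the assumption holds.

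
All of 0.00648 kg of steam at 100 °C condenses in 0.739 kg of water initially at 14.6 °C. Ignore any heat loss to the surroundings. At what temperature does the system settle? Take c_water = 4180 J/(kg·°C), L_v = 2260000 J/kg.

Setting the total heat transfer to zero:
steam→water at 100 °C releases m L_v = 0.00648×2260000 = 14645; condensed water 100 °C→T: 27.09(T − 100); original water: 3089(T − 14.6)
3116.1 T = 14645 + 2708.6 + 45100 = 62453
T ≈ 20.04 °C — below 100 °C, confirming all the steam condensed.

T_f ≈ 20.0 °C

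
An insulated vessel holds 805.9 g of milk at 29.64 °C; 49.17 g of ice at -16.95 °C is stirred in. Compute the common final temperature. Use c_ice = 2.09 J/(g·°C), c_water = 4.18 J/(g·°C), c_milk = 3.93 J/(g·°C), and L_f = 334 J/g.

Net heat exchanged in the isolated system is zero:
warm ice to 0 °C: 49.17·2.09·(0 − (-16.95)) = 1741.9; melt ice: 49.17·334 = 16423; warm the meltwater: 205.53 T; milk: 3167.2(T − 29.64)
3372.7 T = 93875 − 18165 = 75711
T ≈ 22.45 °C (positive, so assuming full melt was valid).

T_f ≈ 22.4 °C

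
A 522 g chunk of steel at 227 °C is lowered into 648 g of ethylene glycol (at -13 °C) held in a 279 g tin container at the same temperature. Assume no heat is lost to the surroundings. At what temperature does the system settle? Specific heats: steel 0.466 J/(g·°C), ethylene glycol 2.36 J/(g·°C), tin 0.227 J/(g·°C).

T_f ≈ 18.8 °C

T_f = Σ m_i c_i T_i / Σ m_i c_i:
T_f = (243.25·227 + 1529.3·(-13) + 63.33·(-13)) / (243.25 + 1529.3 + 63.33)
    = 34514 / 1835.9 ≈ 18.80 °C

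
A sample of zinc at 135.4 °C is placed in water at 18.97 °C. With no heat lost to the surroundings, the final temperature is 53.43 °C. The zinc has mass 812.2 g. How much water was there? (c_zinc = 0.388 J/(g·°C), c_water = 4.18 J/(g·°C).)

m ≈ 179 g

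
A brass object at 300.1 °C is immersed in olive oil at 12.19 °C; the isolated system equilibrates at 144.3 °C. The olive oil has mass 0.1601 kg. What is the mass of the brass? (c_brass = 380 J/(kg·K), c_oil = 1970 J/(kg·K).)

|Q_brass| = |Q_oil|:
m·380·(300.1 − 144.3) = 0.1601·1970·(144.3 − 12.19)
59204 m = 41667  ⇒  m ≈ 0.7038 kg

m ≈ 0.704 kg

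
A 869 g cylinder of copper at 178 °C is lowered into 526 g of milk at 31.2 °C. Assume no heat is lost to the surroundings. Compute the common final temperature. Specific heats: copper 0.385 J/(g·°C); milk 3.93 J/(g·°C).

T_f ≈ 51.6 °C

Let T be the final temperature. ΣQ_i = 0:
869*0.385*(T − 178) + 526*3.93*(T − 31.2) = 0
334.56(T − 178) + 2067.2(T − 31.2) = 0
(334.56 + 2067.2) T = 334.56*178 + 2067.2*31.2
T ≈ 51.65 °C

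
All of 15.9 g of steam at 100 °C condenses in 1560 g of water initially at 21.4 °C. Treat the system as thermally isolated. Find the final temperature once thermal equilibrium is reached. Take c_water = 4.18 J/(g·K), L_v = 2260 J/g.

T_f ≈ 27.6 °C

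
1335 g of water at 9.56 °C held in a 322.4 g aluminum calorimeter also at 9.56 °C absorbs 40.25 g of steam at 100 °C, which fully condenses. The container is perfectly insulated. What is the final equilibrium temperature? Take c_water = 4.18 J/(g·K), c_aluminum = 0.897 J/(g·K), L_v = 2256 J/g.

Let T be the final temperature. ΣQ_i = 0:
condense steam: −40.25·2256 = −90804; condensate cools 100→T: 40.25·4.18·(T − 100) = 168.24(T − 100); original water: 5580.3(T − 9.56); cup: 289.19(T − 9.56)
6037.7 T = 90804 + 16824 + 56112 = 163741
T ≈ 27.12 °C (< 100 °C, so full condensation is consistent).

T_f ≈ 27.1 °C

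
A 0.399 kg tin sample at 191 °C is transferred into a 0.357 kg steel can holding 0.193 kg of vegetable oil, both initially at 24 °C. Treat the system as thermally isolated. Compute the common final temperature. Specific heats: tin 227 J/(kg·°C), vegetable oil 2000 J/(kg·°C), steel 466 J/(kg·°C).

T_f ≈ 47.5 °C

Taking heat into each body as positive, Σ m c ΔT = 0:
0.399×227×(T − 191) + 0.193×2000×(T − 24) + 0.357×466×(T − 24) = 0
90.57(T − 191) + 386(T − 24) + 166.36(T − 24) = 0
642.93 T = 30556
T = 30556 / 642.93 = 47.5 °C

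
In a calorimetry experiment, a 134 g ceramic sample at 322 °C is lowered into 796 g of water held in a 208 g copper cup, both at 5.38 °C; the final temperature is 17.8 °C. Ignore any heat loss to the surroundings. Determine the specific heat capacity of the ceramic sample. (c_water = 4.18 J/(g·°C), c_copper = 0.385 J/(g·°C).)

c ≈ 1.04 J/(g·°C)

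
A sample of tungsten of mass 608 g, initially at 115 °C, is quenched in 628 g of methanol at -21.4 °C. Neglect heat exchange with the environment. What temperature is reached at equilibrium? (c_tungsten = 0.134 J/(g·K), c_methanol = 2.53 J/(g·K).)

Setting the total heat transfer to zero:
608*0.134*(T − 115) + 628*2.53*(T − (-21.4)) = 0
81.47(T − 115) + 1588.8(T − (-21.4)) = 0
(81.47 + 1588.8) T = 81.47*115 + 1588.8*(-21.4)
T ≈ -14.75 °C

T_f ≈ -14.7 °C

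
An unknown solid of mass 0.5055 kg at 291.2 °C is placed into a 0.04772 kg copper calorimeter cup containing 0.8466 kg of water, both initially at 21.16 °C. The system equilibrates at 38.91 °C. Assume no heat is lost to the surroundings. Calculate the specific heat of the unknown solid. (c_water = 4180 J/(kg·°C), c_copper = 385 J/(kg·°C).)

c ≈ 495 J/(kg·°C)

Let T be the final temperature. ΣQ_i = 0:
0.5055·c·(38.91 − 291.2) + 0.8466·4180·(38.91 − 21.16) + 0.04772·385·(38.91 − 21.16) = 0
-127.53 c = -63140
c = -63140/-127.53 ≈ 495.1 J/(kg·°C)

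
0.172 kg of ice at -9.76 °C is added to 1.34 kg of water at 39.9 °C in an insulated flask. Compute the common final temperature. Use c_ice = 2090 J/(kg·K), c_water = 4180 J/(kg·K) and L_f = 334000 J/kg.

T_f ≈ 25.7 °C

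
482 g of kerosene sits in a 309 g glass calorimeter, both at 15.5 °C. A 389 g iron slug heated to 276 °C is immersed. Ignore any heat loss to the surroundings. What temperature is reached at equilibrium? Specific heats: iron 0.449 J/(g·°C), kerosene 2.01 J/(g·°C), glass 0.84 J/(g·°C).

T_f is the heat-capacity-weighted average of the initial temperatures:
T_f = (174.66×276 + 968.82×15.5 + 259.56×15.5) / (174.66 + 968.82 + 259.56)
    = 67246 / 1403 ≈ 47.93 °C

T_f ≈ 47.9 °C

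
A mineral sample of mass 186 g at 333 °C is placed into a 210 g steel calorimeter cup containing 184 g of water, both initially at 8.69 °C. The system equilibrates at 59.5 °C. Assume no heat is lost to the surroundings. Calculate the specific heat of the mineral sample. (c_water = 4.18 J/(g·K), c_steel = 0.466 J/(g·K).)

Let T be the final temperature. ΣQ_i = 0:
186·c·(59.5 − 333) + 184·4.18·(59.5 − 8.69) + 210·0.466·(59.5 − 8.69) = 0
-50871 c = -44051
c = -44051/-50871 ≈ 0.8659 J/(g·K)

c ≈ 0.866 J/(g·K)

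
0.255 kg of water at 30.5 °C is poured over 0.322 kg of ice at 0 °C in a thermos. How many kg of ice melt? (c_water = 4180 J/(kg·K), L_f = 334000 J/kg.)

m_melted ≈ 0.0973 kg

Heat available from the water dropping to 0 °C: 0.255×4180×30.5 = 32510 J.
To melt every bit of ice: 0.322×334000 = 107548 J.
32510 J < 107548 J, so only part of the ice melts and the system sits at 0 °C.
Mass melted = 32510/334000 ≈ 0.09734 kg.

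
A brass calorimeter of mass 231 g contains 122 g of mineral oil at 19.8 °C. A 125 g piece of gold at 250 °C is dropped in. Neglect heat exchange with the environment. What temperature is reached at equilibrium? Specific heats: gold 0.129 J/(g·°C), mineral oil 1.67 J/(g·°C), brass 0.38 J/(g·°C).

T_f ≈ 31.9 °C

T_f = Σ m_i c_i T_i / Σ m_i c_i:
T_f = (16.12*250 + 203.74*19.8 + 87.78*19.8) / (16.12 + 203.74 + 87.78)
    = 9803.3 / 307.64 ≈ 31.87 °C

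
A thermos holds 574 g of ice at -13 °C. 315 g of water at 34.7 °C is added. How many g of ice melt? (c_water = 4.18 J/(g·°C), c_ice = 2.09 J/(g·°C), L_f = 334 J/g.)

m_melted ≈ 90.1 g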